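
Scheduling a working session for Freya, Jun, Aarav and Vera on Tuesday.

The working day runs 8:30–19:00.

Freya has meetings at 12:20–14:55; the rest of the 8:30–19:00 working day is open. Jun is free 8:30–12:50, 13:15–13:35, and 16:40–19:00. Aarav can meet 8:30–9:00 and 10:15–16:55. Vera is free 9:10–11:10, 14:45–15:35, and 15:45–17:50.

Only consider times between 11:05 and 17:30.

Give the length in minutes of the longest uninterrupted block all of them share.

15 minutes

Freya free within 08:30–19:00: 08:30–12:20, 14:55–19:00.
Freya ∩ Jun: 08:30–12:20, 16:40–19:00.
Freya ∩ Jun ∩ Aarav: 08:30–09:00, 10:15–12:20, 16:40–16:55.
Freya ∩ Jun ∩ Aarav ∩ Vera: 10:15–11:10, 16:40–16:55.
Restricted to 11:05–17:30: 11:05–11:10, 16:40–16:55.
Common window lengths: 5, 15 min; longest is 15.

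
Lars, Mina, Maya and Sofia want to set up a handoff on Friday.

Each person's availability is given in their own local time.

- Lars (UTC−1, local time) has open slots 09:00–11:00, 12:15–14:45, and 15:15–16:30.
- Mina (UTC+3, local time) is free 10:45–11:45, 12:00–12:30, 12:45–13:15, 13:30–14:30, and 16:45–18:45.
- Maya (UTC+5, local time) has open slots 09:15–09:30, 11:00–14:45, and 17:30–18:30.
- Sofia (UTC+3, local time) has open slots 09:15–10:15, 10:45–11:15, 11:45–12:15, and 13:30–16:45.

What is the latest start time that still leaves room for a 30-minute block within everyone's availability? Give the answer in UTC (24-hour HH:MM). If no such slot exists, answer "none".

none

Lars → UTC: 10:00–12:00, 13:15–15:45, 16:15–17:30.
Mina → UTC: 07:45–08:45, 09:00–09:30, 09:45–10:15, 10:30–11:30, 13:45–15:45.
Maya → UTC: 04:15–04:30, 06:00–09:45, 12:30–13:30.
Sofia → UTC: 06:15–07:15, 07:45–08:15, 08:45–09:15, 10:30–13:45.
Lars ∩ Mina: 10:00–10:15, 10:30–11:30, 13:45–15:45.
Lars ∩ Mina ∩ Maya: (none).
Lars ∩ Mina ∩ Maya ∩ Sofia: (none).
Windows ≥ 30 min: (none).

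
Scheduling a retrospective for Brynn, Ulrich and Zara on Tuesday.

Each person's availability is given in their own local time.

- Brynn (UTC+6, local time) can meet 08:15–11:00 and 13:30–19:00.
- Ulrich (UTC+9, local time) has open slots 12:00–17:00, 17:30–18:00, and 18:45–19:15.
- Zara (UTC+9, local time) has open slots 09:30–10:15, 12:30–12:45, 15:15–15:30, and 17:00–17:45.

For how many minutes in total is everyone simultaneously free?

Brynn → UTC: 02:15–05:00, 07:30–13:00.
Ulrich → UTC: 03:00–08:00, 08:30–09:00, 09:45–10:15.
Zara → UTC: 00:30–01:15, 03:30–03:45, 06:15–06:30, 08:00–08:45.
Brynn ∩ Ulrich: 03:00–05:00, 07:30–08:00, 08:30–09:00, 09:45–10:15.
Brynn ∩ Ulrich ∩ Zara: 03:30–03:45, 08:30–08:45.
Total common minutes: 15 + 15 = 30.

30 minutes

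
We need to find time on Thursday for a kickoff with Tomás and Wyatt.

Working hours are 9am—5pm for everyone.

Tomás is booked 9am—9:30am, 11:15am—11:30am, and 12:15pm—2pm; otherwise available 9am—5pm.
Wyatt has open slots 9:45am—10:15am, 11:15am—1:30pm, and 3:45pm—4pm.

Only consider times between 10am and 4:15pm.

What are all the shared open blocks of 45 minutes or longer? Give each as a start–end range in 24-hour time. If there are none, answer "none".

Tomás free within 09:00–17:00: 09:30–11:15, 11:30–12:15, 14:00–17:00.
Tomás ∩ Wyatt: 09:45–10:15, 11:30–12:15, 15:45–16:00.
Restricted to 10:00–16:15: 10:00–10:15, 11:30–12:15, 15:45–16:00.
Windows ≥ 45 min: 11:30–12:15.

11:30–12:15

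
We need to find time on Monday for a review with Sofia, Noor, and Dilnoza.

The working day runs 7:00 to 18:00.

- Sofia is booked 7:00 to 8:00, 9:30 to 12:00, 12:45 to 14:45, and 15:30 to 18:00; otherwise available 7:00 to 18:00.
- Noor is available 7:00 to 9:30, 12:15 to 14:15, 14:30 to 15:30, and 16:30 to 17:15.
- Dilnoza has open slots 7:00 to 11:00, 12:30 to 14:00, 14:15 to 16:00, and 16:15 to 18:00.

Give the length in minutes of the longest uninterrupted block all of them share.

Sofia free within 07:00–18:00: 08:00–09:30, 12:00–12:45, 14:45–15:30.
Sofia ∩ Noor: 08:00–09:30, 12:15–12:45, 14:45–15:30.
Sofia ∩ Noor ∩ Dilnoza: 08:00–09:30, 12:30–12:45, 14:45–15:30.
Common window lengths: 90, 15, 45 min; longest is 90.

90 minutes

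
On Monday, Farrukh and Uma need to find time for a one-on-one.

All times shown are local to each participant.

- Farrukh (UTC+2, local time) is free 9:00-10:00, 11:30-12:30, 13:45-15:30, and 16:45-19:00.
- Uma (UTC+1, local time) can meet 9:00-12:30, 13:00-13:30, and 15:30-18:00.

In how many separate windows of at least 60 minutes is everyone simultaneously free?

Farrukh → UTC: 07:00–08:00, 09:30–10:30, 11:45–13:30, 14:45–17:00.
Uma → UTC: 08:00–11:30, 12:00–12:30, 14:30–17:00.
Farrukh ∩ Uma: 09:30–10:30, 12:00–12:30, 14:45–17:00.
Windows ≥ 60 min: 09:30–10:30, 14:45–17:00.
That's 2 windows.

2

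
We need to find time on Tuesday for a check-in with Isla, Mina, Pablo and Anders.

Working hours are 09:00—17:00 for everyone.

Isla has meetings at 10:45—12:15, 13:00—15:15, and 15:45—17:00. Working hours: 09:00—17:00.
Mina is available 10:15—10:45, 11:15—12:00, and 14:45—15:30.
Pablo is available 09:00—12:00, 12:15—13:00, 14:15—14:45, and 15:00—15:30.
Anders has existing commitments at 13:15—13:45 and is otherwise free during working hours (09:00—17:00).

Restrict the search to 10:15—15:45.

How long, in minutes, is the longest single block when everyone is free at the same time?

30 minutes

Isla free within 09:00–17:00: 09:00–10:45, 12:15–13:00, 15:15–15:45.
Anders free within 09:00–17:00: 09:00–13:15, 13:45–17:00.
Isla ∩ Mina: 10:15–10:45, 15:15–15:30.
Isla ∩ Mina ∩ Pablo: 10:15–10:45, 15:15–15:30.
Isla ∩ Mina ∩ Pablo ∩ Anders: 10:15–10:45, 15:15–15:30.
Restricted to 10:15–15:45: 10:15–10:45, 15:15–15:30.
Common window lengths: 30, 15 min; longest is 30.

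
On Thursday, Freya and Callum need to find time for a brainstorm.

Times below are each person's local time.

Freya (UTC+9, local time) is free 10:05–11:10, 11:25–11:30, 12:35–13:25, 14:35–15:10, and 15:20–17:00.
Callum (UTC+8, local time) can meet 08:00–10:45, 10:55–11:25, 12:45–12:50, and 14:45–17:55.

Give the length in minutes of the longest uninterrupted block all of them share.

Freya → UTC: 01:05–02:10, 02:25–02:30, 03:35–04:25, 05:35–06:10, 06:20–08:00.
Callum → UTC: 00:00–02:45, 02:55–03:25, 04:45–04:50, 06:45–09:55.
Freya ∩ Callum: 01:05–02:10, 02:25–02:30, 06:45–08:00.
Common window lengths: 65, 5, 75 min; longest is 75.

75 minutes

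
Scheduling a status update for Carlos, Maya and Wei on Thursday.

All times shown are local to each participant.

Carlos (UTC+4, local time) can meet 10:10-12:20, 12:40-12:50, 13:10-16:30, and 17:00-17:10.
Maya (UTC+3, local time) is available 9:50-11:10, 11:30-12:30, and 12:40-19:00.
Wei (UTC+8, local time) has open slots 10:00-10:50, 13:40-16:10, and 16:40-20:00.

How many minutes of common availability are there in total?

250 minutes

Carlos → UTC: 06:10–08:20, 08:40–08:50, 09:10–12:30, 13:00–13:10.
Maya → UTC: 06:50–08:10, 08:30–09:30, 09:40–16:00.
Wei → UTC: 02:00–02:50, 05:40–08:10, 08:40–12:00.
Carlos ∩ Maya: 06:50–08:10, 08:40–08:50, 09:10–09:30, 09:40–12:30, 13:00–13:10.
Carlos ∩ Maya ∩ Wei: 06:50–08:10, 08:40–08:50, 09:10–09:30, 09:40–12:00.
Total common minutes: 80 + 10 + 20 + 140 = 250.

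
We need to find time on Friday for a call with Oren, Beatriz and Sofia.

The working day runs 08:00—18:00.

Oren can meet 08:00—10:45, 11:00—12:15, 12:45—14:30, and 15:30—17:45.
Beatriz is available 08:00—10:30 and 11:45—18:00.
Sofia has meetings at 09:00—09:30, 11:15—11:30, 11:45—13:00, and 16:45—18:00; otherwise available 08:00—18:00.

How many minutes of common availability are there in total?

285 minutes

Sofia free within 08:00–18:00: 08:00–09:00, 09:30–11:15, 11:30–11:45, 13:00–16:45.
Oren ∩ Beatriz: 08:00–10:30, 11:45–12:15, 12:45–14:30, 15:30–17:45.
Oren ∩ Beatriz ∩ Sofia: 08:00–09:00, 09:30–10:30, 13:00–14:30, 15:30–16:45.
Total common minutes: 60 + 60 + 90 + 75 = 285.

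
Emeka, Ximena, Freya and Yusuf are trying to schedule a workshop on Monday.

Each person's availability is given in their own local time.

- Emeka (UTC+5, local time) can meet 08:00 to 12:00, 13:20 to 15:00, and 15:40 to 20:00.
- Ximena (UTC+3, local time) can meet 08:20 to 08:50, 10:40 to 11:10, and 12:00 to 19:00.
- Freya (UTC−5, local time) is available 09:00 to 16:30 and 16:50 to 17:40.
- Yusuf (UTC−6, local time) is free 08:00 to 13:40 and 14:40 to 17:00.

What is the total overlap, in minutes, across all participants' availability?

60 minutes

Emeka → UTC: 03:00–07:00, 08:20–10:00, 10:40–15:00.
Ximena → UTC: 05:20–05:50, 07:40–08:10, 09:00–16:00.
Freya → UTC: 14:00–21:30, 21:50–22:40.
Yusuf → UTC: 14:00–19:40, 20:40–23:00.
Emeka ∩ Ximena: 05:20–05:50, 09:00–10:00, 10:40–15:00.
Emeka ∩ Ximena ∩ Freya: 14:00–15:00.
Emeka ∩ Ximena ∩ Freya ∩ Yusuf: 14:00–15:00.
Total common minutes: 60.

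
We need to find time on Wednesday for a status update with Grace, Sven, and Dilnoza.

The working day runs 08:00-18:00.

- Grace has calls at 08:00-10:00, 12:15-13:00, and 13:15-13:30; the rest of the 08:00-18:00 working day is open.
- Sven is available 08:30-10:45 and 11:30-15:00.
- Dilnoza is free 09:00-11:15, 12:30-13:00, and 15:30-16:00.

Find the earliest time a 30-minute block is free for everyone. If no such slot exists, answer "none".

10:00

Grace free within 08:00–18:00: 10:00–12:15, 13:00–13:15, 13:30–18:00.
Grace ∩ Sven: 10:00–10:45, 11:30–12:15, 13:00–13:15, 13:30–15:00.
Grace ∩ Sven ∩ Dilnoza: 10:00–10:45.
Windows ≥ 30 min: 10:00–10:45.
Earliest such window starts at 10:00.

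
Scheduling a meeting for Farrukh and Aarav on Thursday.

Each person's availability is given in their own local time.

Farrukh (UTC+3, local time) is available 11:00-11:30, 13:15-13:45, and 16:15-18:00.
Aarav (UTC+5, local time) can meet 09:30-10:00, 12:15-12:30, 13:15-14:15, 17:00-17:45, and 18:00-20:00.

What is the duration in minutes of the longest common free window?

105 minutes

Farrukh → UTC: 08:00–08:30, 10:15–10:45, 13:15–15:00.
Aarav → UTC: 04:30–05:00, 07:15–07:30, 08:15–09:15, 12:00–12:45, 13:00–15:00.
Farrukh ∩ Aarav: 08:15–08:30, 13:15–15:00.
Common window lengths: 15, 105 min; longest is 105.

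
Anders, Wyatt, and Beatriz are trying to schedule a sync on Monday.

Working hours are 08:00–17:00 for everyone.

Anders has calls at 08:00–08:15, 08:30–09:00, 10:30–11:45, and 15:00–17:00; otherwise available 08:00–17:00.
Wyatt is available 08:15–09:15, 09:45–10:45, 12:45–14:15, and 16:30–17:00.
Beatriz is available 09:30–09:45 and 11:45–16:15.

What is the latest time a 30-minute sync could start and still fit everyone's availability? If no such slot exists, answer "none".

13:45

Anders free within 08:00–17:00: 08:15–08:30, 09:00–10:30, 11:45–15:00.
Anders ∩ Wyatt: 08:15–08:30, 09:00–09:15, 09:45–10:30, 12:45–14:15.
Anders ∩ Wyatt ∩ Beatriz: 12:45–14:15.
Windows ≥ 30 min: 12:45–14:15.
Latest start in the last window 12:45–14:15 is 14:15 − 30 min = 13:45.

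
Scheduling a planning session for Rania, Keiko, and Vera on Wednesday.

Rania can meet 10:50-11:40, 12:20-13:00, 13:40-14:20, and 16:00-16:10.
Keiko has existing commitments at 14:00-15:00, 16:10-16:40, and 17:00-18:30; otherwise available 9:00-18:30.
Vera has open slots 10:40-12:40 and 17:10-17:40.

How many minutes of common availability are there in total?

Keiko free within 09:00–18:30: 09:00–14:00, 15:00–16:10, 16:40–17:00.
Rania ∩ Keiko: 10:50–11:40, 12:20–13:00, 13:40–14:00, 16:00–16:10.
Rania ∩ Keiko ∩ Vera: 10:50–11:40, 12:20–12:40.
Total common minutes: 50 + 20 = 70.

70 minutes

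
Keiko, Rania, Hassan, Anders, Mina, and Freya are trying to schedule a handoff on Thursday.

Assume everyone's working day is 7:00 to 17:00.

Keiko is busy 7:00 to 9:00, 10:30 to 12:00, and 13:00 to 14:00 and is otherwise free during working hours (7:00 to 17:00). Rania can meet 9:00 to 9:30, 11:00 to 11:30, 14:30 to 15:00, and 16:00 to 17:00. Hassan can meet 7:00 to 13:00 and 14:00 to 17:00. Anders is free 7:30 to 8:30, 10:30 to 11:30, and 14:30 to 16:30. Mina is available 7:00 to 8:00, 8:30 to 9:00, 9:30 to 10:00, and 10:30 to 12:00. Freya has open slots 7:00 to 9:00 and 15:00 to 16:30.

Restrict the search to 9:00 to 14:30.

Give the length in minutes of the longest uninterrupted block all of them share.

Keiko free within 07:00–17:00: 09:00–10:30, 12:00–13:00, 14:00–17:00.
Keiko ∩ Rania: 09:00–09:30, 14:30–15:00, 16:00–17:00.
Keiko ∩ Rania ∩ Hassan: 09:00–09:30, 14:30–15:00, 16:00–17:00.
Keiko ∩ Rania ∩ Hassan ∩ Anders: 14:30–15:00, 16:00–16:30.
Keiko ∩ Rania ∩ Hassan ∩ Anders ∩ Mina: (none).
Keiko ∩ Rania ∩ Hassan ∩ Anders ∩ Mina ∩ Freya: (none).
Restricted to 09:00–14:30: (none).
No common window.

0 minutes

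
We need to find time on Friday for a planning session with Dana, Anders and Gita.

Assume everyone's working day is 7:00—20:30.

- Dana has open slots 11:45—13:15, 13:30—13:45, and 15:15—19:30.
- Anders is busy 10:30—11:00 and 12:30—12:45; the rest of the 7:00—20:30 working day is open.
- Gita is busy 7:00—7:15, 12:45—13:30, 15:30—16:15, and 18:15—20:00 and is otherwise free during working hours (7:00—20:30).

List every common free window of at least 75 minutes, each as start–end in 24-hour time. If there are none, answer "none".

Anders free within 07:00–20:30: 07:00–10:30, 11:00–12:30, 12:45–20:30.
Gita free within 07:00–20:30: 07:15–12:45, 13:30–15:30, 16:15–18:15, 20:00–20:30.
Dana ∩ Anders: 11:45–12:30, 12:45–13:15, 13:30–13:45, 15:15–19:30.
Dana ∩ Anders ∩ Gita: 11:45–12:30, 13:30–13:45, 15:15–15:30, 16:15–18:15.
Windows ≥ 75 min: 16:15–18:15.

16:15–18:15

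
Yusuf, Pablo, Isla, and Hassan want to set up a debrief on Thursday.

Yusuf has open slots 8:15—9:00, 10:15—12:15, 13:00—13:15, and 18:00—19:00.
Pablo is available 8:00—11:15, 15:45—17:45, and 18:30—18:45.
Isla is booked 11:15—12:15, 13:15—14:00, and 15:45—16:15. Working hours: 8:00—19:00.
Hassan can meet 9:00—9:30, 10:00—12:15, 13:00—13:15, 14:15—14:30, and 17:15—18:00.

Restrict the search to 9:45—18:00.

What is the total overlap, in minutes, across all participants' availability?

60 minutes

Isla free within 08:00–19:00: 08:00–11:15, 12:15–13:15, 14:00–15:45, 16:15–19:00.
Yusuf ∩ Pablo: 08:15–09:00, 10:15–11:15, 18:30–18:45.
Yusuf ∩ Pablo ∩ Isla: 08:15–09:00, 10:15–11:15, 18:30–18:45.
Yusuf ∩ Pablo ∩ Isla ∩ Hassan: 10:15–11:15.
Restricted to 09:45–18:00: 10:15–11:15.
Total common minutes: 60.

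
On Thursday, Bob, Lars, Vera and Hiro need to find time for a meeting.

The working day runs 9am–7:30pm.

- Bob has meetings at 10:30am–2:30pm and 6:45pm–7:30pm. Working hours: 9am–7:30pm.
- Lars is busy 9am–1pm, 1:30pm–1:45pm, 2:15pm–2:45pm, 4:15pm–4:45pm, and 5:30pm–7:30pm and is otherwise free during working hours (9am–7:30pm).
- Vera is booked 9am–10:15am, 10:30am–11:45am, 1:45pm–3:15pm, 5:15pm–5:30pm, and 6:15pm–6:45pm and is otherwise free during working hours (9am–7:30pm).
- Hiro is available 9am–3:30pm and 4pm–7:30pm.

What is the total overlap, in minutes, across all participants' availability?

Bob free within 09:00–19:30: 09:00–10:30, 14:30–18:45.
Lars free within 09:00–19:30: 13:00–13:30, 13:45–14:15, 14:45–16:15, 16:45–17:30.
Vera free within 09:00–19:30: 10:15–10:30, 11:45–13:45, 15:15–17:15, 17:30–18:15, 18:45–19:30.
Bob ∩ Lars: 14:45–16:15, 16:45–17:30.
Bob ∩ Lars ∩ Vera: 15:15–16:15, 16:45–17:15.
Bob ∩ Lars ∩ Vera ∩ Hiro: 15:15–15:30, 16:00–16:15, 16:45–17:15.
Total common minutes: 15 + 15 + 30 = 60.

60 minutes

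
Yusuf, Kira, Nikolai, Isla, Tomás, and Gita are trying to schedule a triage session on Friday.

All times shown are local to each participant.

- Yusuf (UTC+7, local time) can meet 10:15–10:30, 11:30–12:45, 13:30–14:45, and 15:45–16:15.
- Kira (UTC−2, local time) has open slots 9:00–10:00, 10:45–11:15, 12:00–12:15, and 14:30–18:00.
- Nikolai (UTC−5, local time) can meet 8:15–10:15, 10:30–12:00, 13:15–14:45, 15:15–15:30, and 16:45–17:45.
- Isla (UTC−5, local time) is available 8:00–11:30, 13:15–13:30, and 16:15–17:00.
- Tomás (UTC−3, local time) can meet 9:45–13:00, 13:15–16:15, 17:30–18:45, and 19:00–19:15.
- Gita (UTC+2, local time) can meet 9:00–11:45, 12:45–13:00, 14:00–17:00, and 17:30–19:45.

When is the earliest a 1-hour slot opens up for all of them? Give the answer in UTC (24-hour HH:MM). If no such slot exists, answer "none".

none

Yusuf → UTC: 03:15–03:30, 04:30–05:45, 06:30–07:45, 08:45–09:15.
Kira → UTC: 11:00–12:00, 12:45–13:15, 14:00–14:15, 16:30–20:00.
Nikolai → UTC: 13:15–15:15, 15:30–17:00, 18:15–19:45, 20:15–20:30, 21:45–22:45.
Isla → UTC: 13:00–16:30, 18:15–18:30, 21:15–22:00.
Tomás → UTC: 12:45–16:00, 16:15–19:15, 20:30–21:45, 22:00–22:15.
Gita → UTC: 07:00–09:45, 10:45–11:00, 12:00–15:00, 15:30–17:45.
Yusuf ∩ Kira: (none).
Yusuf ∩ Kira ∩ Nikolai: (none).
Yusuf ∩ Kira ∩ Nikolai ∩ Isla: (none).
Yusuf ∩ Kira ∩ Nikolai ∩ Isla ∩ Tomás: (none).
Yusuf ∩ Kira ∩ Nikolai ∩ Isla ∩ Tomás ∩ Gita: (none).
Windows ≥ 60 min: (none).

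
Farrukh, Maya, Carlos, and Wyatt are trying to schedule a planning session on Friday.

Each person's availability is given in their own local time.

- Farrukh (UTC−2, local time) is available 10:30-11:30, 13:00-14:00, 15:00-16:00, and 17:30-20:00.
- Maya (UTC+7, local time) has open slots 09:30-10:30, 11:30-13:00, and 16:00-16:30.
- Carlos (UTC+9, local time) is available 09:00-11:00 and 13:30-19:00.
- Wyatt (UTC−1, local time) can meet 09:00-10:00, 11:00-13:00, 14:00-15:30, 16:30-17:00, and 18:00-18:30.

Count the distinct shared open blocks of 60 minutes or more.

0

Farrukh → UTC: 12:30–13:30, 15:00–16:00, 17:00–18:00, 19:30–22:00.
Maya → UTC: 02:30–03:30, 04:30–06:00, 09:00–09:30.
Carlos → UTC: 00:00–02:00, 04:30–10:00.
Wyatt → UTC: 10:00–11:00, 12:00–14:00, 15:00–16:30, 17:30–18:00, 19:00–19:30.
Farrukh ∩ Maya: (none).
Farrukh ∩ Maya ∩ Carlos: (none).
Farrukh ∩ Maya ∩ Carlos ∩ Wyatt: (none).
Windows ≥ 60 min: (none).
That's 0 windows.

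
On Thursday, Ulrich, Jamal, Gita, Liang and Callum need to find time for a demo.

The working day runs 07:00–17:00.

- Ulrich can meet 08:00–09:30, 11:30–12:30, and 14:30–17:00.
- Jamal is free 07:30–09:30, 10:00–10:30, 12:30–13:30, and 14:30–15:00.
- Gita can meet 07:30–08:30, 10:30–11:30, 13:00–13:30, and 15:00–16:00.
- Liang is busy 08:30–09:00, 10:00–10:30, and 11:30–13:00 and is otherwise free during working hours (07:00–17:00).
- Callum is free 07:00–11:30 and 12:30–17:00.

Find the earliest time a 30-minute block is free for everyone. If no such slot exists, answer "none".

08:00

Liang free within 07:00–17:00: 07:00–08:30, 09:00–10:00, 10:30–11:30, 13:00–17:00.
Ulrich ∩ Jamal: 08:00–09:30, 14:30–15:00.
Ulrich ∩ Jamal ∩ Gita: 08:00–08:30.
Ulrich ∩ Jamal ∩ Gita ∩ Liang: 08:00–08:30.
Ulrich ∩ Jamal ∩ Gita ∩ Liang ∩ Callum: 08:00–08:30.
Windows ≥ 30 min: 08:00–08:30.
Earliest such window starts at 08:00.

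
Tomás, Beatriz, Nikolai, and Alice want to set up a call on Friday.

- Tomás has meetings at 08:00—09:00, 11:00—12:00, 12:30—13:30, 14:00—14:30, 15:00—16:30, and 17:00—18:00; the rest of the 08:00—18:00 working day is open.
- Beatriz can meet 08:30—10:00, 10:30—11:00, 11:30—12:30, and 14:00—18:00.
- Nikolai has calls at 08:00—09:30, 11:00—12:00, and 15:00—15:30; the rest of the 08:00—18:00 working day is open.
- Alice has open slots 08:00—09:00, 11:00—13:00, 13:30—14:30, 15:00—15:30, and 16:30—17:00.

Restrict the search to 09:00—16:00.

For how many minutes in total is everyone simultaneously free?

Tomás free within 08:00–18:00: 09:00–11:00, 12:00–12:30, 13:30–14:00, 14:30–15:00, 16:30–17:00.
Nikolai free within 08:00–18:00: 09:30–11:00, 12:00–15:00, 15:30–18:00.
Tomás ∩ Beatriz: 09:00–10:00, 10:30–11:00, 12:00–12:30, 14:30–15:00, 16:30–17:00.
Tomás ∩ Beatriz ∩ Nikolai: 09:30–10:00, 10:30–11:00, 12:00–12:30, 14:30–15:00, 16:30–17:00.
Tomás ∩ Beatriz ∩ Nikolai ∩ Alice: 12:00–12:30, 16:30–17:00.
Restricted to 09:00–16:00: 12:00–12:30.
Total common minutes: 30.

30 minutes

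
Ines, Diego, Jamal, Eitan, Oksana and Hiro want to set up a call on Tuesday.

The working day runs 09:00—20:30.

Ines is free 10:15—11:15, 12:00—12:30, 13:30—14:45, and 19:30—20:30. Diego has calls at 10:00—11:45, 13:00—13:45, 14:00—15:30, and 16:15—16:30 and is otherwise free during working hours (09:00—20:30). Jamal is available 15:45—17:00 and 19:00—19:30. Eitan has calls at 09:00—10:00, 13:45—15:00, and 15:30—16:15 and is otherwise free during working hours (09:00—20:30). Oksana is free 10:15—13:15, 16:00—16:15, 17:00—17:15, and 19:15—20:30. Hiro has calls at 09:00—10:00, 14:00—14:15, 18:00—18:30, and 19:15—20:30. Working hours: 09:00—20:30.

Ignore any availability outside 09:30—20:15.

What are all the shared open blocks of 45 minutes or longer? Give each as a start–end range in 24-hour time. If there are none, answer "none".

none

Diego free within 09:00–20:30: 09:00–10:00, 11:45–13:00, 13:45–14:00, 15:30–16:15, 16:30–20:30.
Eitan free within 09:00–20:30: 10:00–13:45, 15:00–15:30, 16:15–20:30.
Hiro free within 09:00–20:30: 10:00–14:00, 14:15–18:00, 18:30–19:15.
Ines ∩ Diego: 12:00–12:30, 13:45–14:00, 19:30–20:30.
Ines ∩ Diego ∩ Jamal: (none).
Ines ∩ Diego ∩ Jamal ∩ Eitan: (none).
Ines ∩ Diego ∩ Jamal ∩ Eitan ∩ Oksana: (none).
Ines ∩ Diego ∩ Jamal ∩ Eitan ∩ Oksana ∩ Hiro: (none).
Restricted to 09:30–20:15: (none).
Windows ≥ 45 min: (none).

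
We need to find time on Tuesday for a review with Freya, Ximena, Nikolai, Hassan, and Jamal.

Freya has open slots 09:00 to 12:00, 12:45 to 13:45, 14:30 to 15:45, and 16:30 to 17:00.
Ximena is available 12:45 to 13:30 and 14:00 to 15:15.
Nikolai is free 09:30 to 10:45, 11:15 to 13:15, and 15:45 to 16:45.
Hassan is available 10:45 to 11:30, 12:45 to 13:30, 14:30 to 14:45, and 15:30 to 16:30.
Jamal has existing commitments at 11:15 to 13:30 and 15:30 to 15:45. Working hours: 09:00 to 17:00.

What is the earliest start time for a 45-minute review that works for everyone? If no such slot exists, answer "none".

Jamal free within 09:00–17:00: 09:00–11:15, 13:30–15:30, 15:45–17:00.
Freya ∩ Ximena: 12:45–13:30, 14:30–15:15.
Freya ∩ Ximena ∩ Nikolai: 12:45–13:15.
Freya ∩ Ximena ∩ Nikolai ∩ Hassan: 12:45–13:15.
Freya ∩ Ximena ∩ Nikolai ∩ Hassan ∩ Jamal: (none).
Windows ≥ 45 min: (none).

none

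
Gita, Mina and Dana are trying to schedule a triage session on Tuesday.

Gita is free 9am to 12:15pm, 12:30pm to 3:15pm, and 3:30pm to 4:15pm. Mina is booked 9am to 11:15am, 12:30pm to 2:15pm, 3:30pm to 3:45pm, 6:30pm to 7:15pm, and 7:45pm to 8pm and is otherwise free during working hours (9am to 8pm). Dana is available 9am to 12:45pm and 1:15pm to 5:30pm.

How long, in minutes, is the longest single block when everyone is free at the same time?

60 minutes

Mina free within 09:00–20:00: 11:15–12:30, 14:15–15:30, 15:45–18:30, 19:15–19:45.
Gita ∩ Mina: 11:15–12:15, 14:15–15:15, 15:45–16:15.
Gita ∩ Mina ∩ Dana: 11:15–12:15, 14:15–15:15, 15:45–16:15.
Common window lengths: 60, 60, 30 min; longest is 60.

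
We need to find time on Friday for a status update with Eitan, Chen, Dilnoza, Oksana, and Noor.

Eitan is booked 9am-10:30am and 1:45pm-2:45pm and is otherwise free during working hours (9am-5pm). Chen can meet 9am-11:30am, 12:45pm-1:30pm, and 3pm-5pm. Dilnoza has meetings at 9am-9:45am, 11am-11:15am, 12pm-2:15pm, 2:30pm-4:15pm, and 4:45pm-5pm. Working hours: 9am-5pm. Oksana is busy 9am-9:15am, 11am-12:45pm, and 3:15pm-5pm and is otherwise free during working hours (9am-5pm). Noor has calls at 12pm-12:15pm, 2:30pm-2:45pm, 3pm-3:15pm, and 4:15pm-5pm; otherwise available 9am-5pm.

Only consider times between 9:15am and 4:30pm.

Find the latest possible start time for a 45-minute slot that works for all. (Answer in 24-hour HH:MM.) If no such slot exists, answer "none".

none

Eitan free within 09:00–17:00: 10:30–13:45, 14:45–17:00.
Dilnoza free within 09:00–17:00: 09:45–11:00, 11:15–12:00, 14:15–14:30, 16:15–16:45.
Oksana free within 09:00–17:00: 09:15–11:00, 12:45–15:15.
Noor free within 09:00–17:00: 09:00–12:00, 12:15–14:30, 14:45–15:00, 15:15–16:15.
Eitan ∩ Chen: 10:30–11:30, 12:45–13:30, 15:00–17:00.
Eitan ∩ Chen ∩ Dilnoza: 10:30–11:00, 11:15–11:30, 16:15–16:45.
Eitan ∩ Chen ∩ Dilnoza ∩ Oksana: 10:30–11:00.
Eitan ∩ Chen ∩ Dilnoza ∩ Oksana ∩ Noor: 10:30–11:00.
Restricted to 09:15–16:30: 10:30–11:00.
Windows ≥ 45 min: (none).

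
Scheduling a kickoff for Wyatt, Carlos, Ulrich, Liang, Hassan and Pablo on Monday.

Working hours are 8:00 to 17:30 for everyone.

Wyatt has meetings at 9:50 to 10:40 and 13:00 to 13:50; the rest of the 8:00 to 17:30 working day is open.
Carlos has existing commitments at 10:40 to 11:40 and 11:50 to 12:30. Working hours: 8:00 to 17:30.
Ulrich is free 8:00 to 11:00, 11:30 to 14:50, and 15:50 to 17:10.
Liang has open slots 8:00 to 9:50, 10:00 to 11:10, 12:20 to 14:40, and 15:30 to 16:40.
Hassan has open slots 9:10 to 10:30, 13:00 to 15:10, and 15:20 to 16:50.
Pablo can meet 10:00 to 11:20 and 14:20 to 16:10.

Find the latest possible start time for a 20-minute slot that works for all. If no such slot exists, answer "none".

Wyatt free within 08:00–17:30: 08:00–09:50, 10:40–13:00, 13:50–17:30.
Carlos free within 08:00–17:30: 08:00–10:40, 11:40–11:50, 12:30–17:30.
Wyatt ∩ Carlos: 08:00–09:50, 11:40–11:50, 12:30–13:00, 13:50–17:30.
Wyatt ∩ Carlos ∩ Ulrich: 08:00–09:50, 11:40–11:50, 12:30–13:00, 13:50–14:50, 15:50–17:10.
Wyatt ∩ Carlos ∩ Ulrich ∩ Liang: 08:00–09:50, 12:30–13:00, 13:50–14:40, 15:50–16:40.
Wyatt ∩ Carlos ∩ Ulrich ∩ Liang ∩ Hassan: 09:10–09:50, 13:50–14:40, 15:50–16:40.
Wyatt ∩ Carlos ∩ Ulrich ∩ Liang ∩ Hassan ∩ Pablo: 14:20–14:40, 15:50–16:10.
Windows ≥ 20 min: 14:20–14:40, 15:50–16:10.
Latest start in the last window 15:50–16:10 is 16:10 − 20 min = 15:50.

15:50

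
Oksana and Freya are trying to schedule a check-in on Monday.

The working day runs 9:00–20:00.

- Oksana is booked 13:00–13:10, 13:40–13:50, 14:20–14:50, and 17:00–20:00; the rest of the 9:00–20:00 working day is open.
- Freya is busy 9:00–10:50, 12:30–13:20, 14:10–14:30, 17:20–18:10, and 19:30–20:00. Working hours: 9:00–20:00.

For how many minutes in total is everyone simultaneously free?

Oksana free within 09:00–20:00: 09:00–13:00, 13:10–13:40, 13:50–14:20, 14:50–17:00.
Freya free within 09:00–20:00: 10:50–12:30, 13:20–14:10, 14:30–17:20, 18:10–19:30.
Oksana ∩ Freya: 10:50–12:30, 13:20–13:40, 13:50–14:10, 14:50–17:00.
Total common minutes: 100 + 20 + 20 + 130 = 270.

270 minutes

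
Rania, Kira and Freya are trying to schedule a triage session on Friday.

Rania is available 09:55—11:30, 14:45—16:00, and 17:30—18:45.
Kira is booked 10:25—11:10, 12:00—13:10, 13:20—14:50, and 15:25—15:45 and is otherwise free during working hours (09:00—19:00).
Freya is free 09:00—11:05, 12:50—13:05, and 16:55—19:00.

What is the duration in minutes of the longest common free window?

75 minutes

Kira free within 09:00–19:00: 09:00–10:25, 11:10–12:00, 13:10–13:20, 14:50–15:25, 15:45–19:00.
Rania ∩ Kira: 09:55–10:25, 11:10–11:30, 14:50–15:25, 15:45–16:00, 17:30–18:45.
Rania ∩ Kira ∩ Freya: 09:55–10:25, 17:30–18:45.
Common window lengths: 30, 75 min; longest is 75.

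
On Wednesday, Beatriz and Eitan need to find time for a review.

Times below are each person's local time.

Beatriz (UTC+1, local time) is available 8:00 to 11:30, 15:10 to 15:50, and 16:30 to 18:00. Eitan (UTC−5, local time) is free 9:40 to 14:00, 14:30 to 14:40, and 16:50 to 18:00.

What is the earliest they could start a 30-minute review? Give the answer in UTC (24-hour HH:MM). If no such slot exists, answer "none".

Beatriz → UTC: 07:00–10:30, 14:10–14:50, 15:30–17:00.
Eitan → UTC: 14:40–19:00, 19:30–19:40, 21:50–23:00.
Beatriz ∩ Eitan: 14:40–14:50, 15:30–17:00.
Windows ≥ 30 min: 15:30–17:00.
Earliest such window starts at 15:30.

15:30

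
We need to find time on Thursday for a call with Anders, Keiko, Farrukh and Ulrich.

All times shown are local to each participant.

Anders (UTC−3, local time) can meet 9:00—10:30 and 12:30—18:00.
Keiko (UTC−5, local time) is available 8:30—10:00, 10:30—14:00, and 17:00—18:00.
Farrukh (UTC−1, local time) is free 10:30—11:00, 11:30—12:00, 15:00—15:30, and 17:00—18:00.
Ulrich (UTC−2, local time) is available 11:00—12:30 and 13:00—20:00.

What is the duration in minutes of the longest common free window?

Anders → UTC: 12:00–13:30, 15:30–21:00.
Keiko → UTC: 13:30–15:00, 15:30–19:00, 22:00–23:00.
Farrukh → UTC: 11:30–12:00, 12:30–13:00, 16:00–16:30, 18:00–19:00.
Ulrich → UTC: 13:00–14:30, 15:00–22:00.
Anders ∩ Keiko: 15:30–19:00.
Anders ∩ Keiko ∩ Farrukh: 16:00–16:30, 18:00–19:00.
Anders ∩ Keiko ∩ Farrukh ∩ Ulrich: 16:00–16:30, 18:00–19:00.
Common window lengths: 30, 60 min; longest is 60.

60 minutes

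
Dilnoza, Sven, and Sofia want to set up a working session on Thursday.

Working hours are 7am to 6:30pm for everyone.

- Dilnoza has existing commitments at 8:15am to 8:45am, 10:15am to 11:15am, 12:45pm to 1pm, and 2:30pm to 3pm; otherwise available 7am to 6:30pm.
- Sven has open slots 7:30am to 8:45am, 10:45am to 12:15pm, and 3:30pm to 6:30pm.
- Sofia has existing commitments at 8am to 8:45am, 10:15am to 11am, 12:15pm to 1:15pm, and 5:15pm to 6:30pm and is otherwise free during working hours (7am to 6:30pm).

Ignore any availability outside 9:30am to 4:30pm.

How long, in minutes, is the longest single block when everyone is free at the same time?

Dilnoza free within 07:00–18:30: 07:00–08:15, 08:45–10:15, 11:15–12:45, 13:00–14:30, 15:00–18:30.
Sofia free within 07:00–18:30: 07:00–08:00, 08:45–10:15, 11:00–12:15, 13:15–17:15.
Dilnoza ∩ Sven: 07:30–08:15, 11:15–12:15, 15:30–18:30.
Dilnoza ∩ Sven ∩ Sofia: 07:30–08:00, 11:15–12:15, 15:30–17:15.
Restricted to 09:30–16:30: 11:15–12:15, 15:30–16:30.
Common window lengths: 60, 60 min; longest is 60.

60 minutes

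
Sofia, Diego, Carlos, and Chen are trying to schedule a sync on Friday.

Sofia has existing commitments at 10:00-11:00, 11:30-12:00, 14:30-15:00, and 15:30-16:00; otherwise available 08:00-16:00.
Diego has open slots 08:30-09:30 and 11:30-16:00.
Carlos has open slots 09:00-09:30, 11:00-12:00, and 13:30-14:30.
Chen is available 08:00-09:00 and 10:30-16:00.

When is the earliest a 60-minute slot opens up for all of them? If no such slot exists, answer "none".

13:30

Sofia free within 08:00–16:00: 08:00–10:00, 11:00–11:30, 12:00–14:30, 15:00–15:30.
Sofia ∩ Diego: 08:30–09:30, 12:00–14:30, 15:00–15:30.
Sofia ∩ Diego ∩ Carlos: 09:00–09:30, 13:30–14:30.
Sofia ∩ Diego ∩ Carlos ∩ Chen: 13:30–14:30.
Windows ≥ 60 min: 13:30–14:30.
Earliest such window starts at 13:30.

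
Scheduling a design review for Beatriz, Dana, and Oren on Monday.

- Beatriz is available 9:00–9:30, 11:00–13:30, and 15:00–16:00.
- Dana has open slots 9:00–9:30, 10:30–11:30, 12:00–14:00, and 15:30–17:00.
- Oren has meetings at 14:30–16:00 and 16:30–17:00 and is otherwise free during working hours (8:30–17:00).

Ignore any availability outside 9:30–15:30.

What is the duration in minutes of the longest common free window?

Oren free within 08:30–17:00: 08:30–14:30, 16:00–16:30.
Beatriz ∩ Dana: 09:00–09:30, 11:00–11:30, 12:00–13:30, 15:30–16:00.
Beatriz ∩ Dana ∩ Oren: 09:00–09:30, 11:00–11:30, 12:00–13:30.
Restricted to 09:30–15:30: 11:00–11:30, 12:00–13:30.
Common window lengths: 30, 90 min; longest is 90.

90 minutes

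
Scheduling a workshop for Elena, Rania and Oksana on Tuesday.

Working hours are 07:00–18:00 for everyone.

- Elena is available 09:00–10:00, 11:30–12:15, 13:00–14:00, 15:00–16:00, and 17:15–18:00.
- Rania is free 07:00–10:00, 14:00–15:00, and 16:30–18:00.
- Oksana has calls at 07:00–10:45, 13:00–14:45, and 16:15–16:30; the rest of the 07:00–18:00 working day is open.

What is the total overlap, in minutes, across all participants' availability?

45 minutes

Oksana free within 07:00–18:00: 10:45–13:00, 14:45–16:15, 16:30–18:00.
Elena ∩ Rania: 09:00–10:00, 17:15–18:00.
Elena ∩ Rania ∩ Oksana: 17:15–18:00.
Total common minutes: 45.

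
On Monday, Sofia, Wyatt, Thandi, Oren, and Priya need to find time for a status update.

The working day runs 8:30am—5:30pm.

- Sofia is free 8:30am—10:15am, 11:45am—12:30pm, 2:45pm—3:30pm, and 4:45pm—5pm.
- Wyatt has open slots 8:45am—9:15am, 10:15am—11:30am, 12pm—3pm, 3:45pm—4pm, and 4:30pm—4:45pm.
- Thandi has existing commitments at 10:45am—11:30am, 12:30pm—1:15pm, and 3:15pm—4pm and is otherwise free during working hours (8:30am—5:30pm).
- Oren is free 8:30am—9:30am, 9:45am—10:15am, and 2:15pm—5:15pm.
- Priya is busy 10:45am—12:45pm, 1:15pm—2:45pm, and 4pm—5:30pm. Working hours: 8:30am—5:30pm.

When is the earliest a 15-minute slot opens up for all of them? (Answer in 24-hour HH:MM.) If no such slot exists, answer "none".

Thandi free within 08:30–17:30: 08:30–10:45, 11:30–12:30, 13:15–15:15, 16:00–17:30.
Priya free within 08:30–17:30: 08:30–10:45, 12:45–13:15, 14:45–16:00.
Sofia ∩ Wyatt: 08:45–09:15, 12:00–12:30, 14:45–15:00.
Sofia ∩ Wyatt ∩ Thandi: 08:45–09:15, 12:00–12:30, 14:45–15:00.
Sofia ∩ Wyatt ∩ Thandi ∩ Oren: 08:45–09:15, 14:45–15:00.
Sofia ∩ Wyatt ∩ Thandi ∩ Oren ∩ Priya: 08:45–09:15, 14:45–15:00.
Windows ≥ 15 min: 08:45–09:15, 14:45–15:00.
Earliest such window starts at 08:45.

08:45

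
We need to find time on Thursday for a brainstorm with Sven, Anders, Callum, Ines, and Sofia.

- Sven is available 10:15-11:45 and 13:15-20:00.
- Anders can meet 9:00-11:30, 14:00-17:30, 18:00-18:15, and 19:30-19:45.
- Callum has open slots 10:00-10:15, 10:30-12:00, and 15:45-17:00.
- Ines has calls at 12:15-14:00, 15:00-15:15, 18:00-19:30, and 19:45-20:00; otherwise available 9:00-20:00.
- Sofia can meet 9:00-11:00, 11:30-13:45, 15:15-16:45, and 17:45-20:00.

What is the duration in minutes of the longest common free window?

Ines free within 09:00–20:00: 09:00–12:15, 14:00–15:00, 15:15–18:00, 19:30–19:45.
Sven ∩ Anders: 10:15–11:30, 14:00–17:30, 18:00–18:15, 19:30–19:45.
Sven ∩ Anders ∩ Callum: 10:30–11:30, 15:45–17:00.
Sven ∩ Anders ∩ Callum ∩ Ines: 10:30–11:30, 15:45–17:00.
Sven ∩ Anders ∩ Callum ∩ Ines ∩ Sofia: 10:30–11:00, 15:45–16:45.
Common window lengths: 30, 60 min; longest is 60.

60 minutes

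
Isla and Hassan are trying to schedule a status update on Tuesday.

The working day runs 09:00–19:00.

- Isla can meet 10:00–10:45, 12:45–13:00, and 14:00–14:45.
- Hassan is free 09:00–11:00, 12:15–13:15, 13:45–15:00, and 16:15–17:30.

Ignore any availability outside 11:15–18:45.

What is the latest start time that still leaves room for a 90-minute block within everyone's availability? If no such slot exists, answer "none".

Isla ∩ Hassan: 10:00–10:45, 12:45–13:00, 14:00–14:45.
Restricted to 11:15–18:45: 12:45–13:00, 14:00–14:45.
Windows ≥ 90 min: (none).

none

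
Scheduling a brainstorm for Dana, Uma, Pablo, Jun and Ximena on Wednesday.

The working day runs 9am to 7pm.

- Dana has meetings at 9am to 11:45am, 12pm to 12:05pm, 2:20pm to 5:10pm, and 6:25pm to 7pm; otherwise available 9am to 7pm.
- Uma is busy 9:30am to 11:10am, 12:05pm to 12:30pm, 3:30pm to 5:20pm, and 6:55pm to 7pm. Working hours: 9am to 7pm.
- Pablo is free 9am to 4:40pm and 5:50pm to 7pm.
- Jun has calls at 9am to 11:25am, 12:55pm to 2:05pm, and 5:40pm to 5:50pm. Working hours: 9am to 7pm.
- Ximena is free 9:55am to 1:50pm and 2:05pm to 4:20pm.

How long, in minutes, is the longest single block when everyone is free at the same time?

25 minutes

Dana free within 09:00–19:00: 11:45–12:00, 12:05–14:20, 17:10–18:25.
Uma free within 09:00–19:00: 09:00–09:30, 11:10–12:05, 12:30–15:30, 17:20–18:55.
Jun free within 09:00–19:00: 11:25–12:55, 14:05–17:40, 17:50–19:00.
Dana ∩ Uma: 11:45–12:00, 12:30–14:20, 17:20–18:25.
Dana ∩ Uma ∩ Pablo: 11:45–12:00, 12:30–14:20, 17:50–18:25.
Dana ∩ Uma ∩ Pablo ∩ Jun: 11:45–12:00, 12:30–12:55, 14:05–14:20, 17:50–18:25.
Dana ∩ Uma ∩ Pablo ∩ Jun ∩ Ximena: 11:45–12:00, 12:30–12:55, 14:05–14:20.
Common window lengths: 15, 25, 15 min; longest is 25.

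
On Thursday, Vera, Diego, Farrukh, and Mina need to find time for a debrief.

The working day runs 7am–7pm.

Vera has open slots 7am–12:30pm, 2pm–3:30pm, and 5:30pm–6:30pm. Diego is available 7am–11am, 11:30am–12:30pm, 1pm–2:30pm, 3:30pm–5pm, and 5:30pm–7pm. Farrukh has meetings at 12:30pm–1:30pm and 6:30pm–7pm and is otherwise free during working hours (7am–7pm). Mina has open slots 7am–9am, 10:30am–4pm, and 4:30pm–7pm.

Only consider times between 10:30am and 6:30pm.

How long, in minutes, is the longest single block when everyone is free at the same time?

Farrukh free within 07:00–19:00: 07:00–12:30, 13:30–18:30.
Vera ∩ Diego: 07:00–11:00, 11:30–12:30, 14:00–14:30, 17:30–18:30.
Vera ∩ Diego ∩ Farrukh: 07:00–11:00, 11:30–12:30, 14:00–14:30, 17:30–18:30.
Vera ∩ Diego ∩ Farrukh ∩ Mina: 07:00–09:00, 10:30–11:00, 11:30–12:30, 14:00–14:30, 17:30–18:30.
Restricted to 10:30–18:30: 10:30–11:00, 11:30–12:30, 14:00–14:30, 17:30–18:30.
Common window lengths: 30, 60, 30, 60 min; longest is 60.

60 minutes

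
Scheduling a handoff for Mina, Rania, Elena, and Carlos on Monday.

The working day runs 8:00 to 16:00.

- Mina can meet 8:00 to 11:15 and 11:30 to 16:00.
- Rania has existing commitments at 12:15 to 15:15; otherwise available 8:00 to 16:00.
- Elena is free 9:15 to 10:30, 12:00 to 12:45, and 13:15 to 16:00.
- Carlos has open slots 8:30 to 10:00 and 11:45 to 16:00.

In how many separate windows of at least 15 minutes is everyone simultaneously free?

Rania free within 08:00–16:00: 08:00–12:15, 15:15–16:00.
Mina ∩ Rania: 08:00–11:15, 11:30–12:15, 15:15–16:00.
Mina ∩ Rania ∩ Elena: 09:15–10:30, 12:00–12:15, 15:15–16:00.
Mina ∩ Rania ∩ Elena ∩ Carlos: 09:15–10:00, 12:00–12:15, 15:15–16:00.
Windows ≥ 15 min: 09:15–10:00, 12:00–12:15, 15:15–16:00.
That's 3 windows.

3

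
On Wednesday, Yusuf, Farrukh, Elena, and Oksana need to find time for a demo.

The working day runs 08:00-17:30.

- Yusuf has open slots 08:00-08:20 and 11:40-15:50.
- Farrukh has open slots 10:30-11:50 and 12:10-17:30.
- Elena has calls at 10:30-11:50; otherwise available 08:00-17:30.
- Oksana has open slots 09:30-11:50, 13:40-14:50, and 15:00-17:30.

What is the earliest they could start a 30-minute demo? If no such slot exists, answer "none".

Elena free within 08:00–17:30: 08:00–10:30, 11:50–17:30.
Yusuf ∩ Farrukh: 11:40–11:50, 12:10–15:50.
Yusuf ∩ Farrukh ∩ Elena: 12:10–15:50.
Yusuf ∩ Farrukh ∩ Elena ∩ Oksana: 13:40–14:50, 15:00–15:50.
Windows ≥ 30 min: 13:40–14:50, 15:00–15:50.
Earliest such window starts at 13:40.

13:40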